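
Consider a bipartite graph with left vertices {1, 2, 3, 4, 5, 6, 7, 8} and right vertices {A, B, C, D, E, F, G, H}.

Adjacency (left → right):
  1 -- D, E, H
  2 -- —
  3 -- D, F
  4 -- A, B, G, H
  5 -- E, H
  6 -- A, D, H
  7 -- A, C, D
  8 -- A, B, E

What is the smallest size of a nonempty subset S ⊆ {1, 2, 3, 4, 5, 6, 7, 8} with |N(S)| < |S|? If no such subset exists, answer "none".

1

Take S = {2}. Its neighbourhood is {}, so |N(S)| = 0 < |S| = 1.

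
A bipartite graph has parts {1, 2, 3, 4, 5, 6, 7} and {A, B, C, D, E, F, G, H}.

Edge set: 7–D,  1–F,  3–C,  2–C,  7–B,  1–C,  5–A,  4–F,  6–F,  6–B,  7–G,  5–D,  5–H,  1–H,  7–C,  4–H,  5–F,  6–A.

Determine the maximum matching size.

6

One maximum matching: 1→H, 2→C, 4→F, 5→D, 6→A, 7→B.
The set {2, 3} has only 1 neighbour ({C}), so by Hall's theorem at most 6 of the 7 left vertices can be matched.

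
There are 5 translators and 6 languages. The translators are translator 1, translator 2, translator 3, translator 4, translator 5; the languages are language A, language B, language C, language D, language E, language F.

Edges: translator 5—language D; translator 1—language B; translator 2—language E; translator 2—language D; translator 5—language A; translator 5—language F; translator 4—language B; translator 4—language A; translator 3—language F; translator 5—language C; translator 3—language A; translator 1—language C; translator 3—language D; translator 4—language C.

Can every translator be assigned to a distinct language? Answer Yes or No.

Yes

One maximum matching: translator 1→language C, translator 2→language E, translator 3→language F, translator 4→language B, translator 5→language D.
Every translator is matched, so this matching saturates all of them.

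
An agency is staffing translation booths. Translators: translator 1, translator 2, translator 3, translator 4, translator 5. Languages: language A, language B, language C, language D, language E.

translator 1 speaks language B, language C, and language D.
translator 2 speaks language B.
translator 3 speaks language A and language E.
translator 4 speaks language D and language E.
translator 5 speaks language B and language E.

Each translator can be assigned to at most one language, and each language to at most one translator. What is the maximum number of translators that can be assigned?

For example, pair translator 1-language C, translator 2-language B, translator 3-language A, translator 4-language D, translator 5-language E.
This saturates every translator, so 5 is the maximum.

5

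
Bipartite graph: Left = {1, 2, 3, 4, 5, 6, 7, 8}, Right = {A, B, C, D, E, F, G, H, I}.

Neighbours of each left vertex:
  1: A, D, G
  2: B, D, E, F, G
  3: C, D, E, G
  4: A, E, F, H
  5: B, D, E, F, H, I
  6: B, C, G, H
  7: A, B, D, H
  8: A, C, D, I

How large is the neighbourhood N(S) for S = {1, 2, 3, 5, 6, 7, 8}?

9

The union of neighbours of {1, 2, 3, 5, 6, 7, 8} is {A, B, C, D, E, F, G, H, I}, which has 9 elements.
Since |N(S)| = 9 ≥ |S| = 7, Hall's condition holds for this subset.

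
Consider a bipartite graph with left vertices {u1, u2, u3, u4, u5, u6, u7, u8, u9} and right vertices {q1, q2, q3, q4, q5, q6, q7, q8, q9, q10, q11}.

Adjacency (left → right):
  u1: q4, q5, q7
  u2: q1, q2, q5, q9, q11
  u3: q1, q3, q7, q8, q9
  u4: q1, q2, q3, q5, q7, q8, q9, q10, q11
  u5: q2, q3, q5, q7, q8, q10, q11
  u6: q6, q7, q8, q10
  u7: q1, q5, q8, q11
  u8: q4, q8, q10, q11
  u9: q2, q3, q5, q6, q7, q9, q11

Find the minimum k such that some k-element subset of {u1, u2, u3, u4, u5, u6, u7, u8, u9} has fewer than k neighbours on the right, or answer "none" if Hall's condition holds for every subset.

A matching saturating every left vertex exists, for instance u1→q4, u2→q1, u3→q7, u4→q3, u5→q11, u6→q10, u7→q5, u8→q8, u9→q9.
By Hall's marriage theorem, this means |N(S)| ≥ |S| for every subset S, so no violating subset exists.

none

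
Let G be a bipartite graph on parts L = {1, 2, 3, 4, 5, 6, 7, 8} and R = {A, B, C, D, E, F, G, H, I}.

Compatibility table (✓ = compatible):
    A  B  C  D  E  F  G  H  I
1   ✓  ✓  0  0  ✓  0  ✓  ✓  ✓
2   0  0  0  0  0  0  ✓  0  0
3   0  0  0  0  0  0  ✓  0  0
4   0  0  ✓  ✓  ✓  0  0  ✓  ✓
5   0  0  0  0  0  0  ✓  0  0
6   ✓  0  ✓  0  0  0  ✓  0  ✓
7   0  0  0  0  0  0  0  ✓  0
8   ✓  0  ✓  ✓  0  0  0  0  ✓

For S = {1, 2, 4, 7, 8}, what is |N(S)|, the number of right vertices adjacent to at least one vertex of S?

8

The union of neighbours of {1, 2, 4, 7, 8} is {A, B, C, D, E, G, H, I}, which has 8 elements.
Since |N(S)| = 8 ≥ |S| = 5, Hall's condition holds for this subset.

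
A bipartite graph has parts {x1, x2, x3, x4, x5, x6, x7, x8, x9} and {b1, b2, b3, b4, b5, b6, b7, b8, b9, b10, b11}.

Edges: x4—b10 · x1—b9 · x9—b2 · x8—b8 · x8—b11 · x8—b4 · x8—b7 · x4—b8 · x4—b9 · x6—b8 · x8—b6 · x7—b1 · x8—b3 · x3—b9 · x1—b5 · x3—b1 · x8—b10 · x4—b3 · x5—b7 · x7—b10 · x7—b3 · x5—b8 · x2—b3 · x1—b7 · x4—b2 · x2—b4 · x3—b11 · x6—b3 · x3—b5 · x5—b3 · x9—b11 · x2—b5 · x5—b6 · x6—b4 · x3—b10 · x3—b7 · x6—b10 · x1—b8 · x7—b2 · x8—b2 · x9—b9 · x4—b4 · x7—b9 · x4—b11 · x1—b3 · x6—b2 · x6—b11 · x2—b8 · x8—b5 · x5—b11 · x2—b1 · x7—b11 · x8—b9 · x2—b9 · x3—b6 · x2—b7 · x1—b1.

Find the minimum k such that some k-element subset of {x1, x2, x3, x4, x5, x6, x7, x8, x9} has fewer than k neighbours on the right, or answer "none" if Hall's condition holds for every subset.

A matching saturating every left vertex exists, for instance x1→b3, x2→b5, x3→b1, x4→b4, x5→b6, x6→b8, x7→b11, x8→b7, x9→b2.
By Hall's marriage theorem, this means |N(S)| ≥ |S| for every subset S, so no violating subset exists.

none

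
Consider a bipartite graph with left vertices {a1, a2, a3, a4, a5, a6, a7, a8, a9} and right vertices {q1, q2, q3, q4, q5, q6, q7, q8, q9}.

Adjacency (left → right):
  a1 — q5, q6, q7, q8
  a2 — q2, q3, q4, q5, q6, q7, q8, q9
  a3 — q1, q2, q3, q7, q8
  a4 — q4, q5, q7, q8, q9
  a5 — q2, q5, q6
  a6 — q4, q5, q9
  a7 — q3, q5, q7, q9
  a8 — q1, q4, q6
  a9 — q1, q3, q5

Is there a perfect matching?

For example, pair a1-q8, a2-q6, a3-q1, a4-q7, a5-q2, a6-q9, a7-q3, a8-q4, a9-q5.
Every left vertex is matched, so this is a perfect matching.

Yes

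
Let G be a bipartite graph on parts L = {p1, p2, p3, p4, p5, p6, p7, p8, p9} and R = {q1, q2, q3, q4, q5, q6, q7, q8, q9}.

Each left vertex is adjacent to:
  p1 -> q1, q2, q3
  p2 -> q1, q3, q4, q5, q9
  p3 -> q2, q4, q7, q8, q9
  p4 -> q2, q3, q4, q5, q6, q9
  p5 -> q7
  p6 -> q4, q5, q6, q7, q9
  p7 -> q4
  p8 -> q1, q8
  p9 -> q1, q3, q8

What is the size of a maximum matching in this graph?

A valid assignment of size 9: p1–q3, p2–q9, p3–q2, p4–q6, p5–q7, p6–q5, p7–q4, p8–q1, p9–q8.
All 9 left vertices are matched, so no larger matching exists.

9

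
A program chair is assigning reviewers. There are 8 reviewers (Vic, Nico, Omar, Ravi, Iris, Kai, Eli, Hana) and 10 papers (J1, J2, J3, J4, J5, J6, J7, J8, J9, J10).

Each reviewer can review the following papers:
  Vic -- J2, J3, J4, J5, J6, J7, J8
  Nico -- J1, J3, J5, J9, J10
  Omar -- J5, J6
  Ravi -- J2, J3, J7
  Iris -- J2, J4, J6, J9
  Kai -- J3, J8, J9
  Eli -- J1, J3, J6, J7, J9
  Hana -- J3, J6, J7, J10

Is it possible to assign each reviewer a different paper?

Yes

One maximum matching: Vic–J2, Nico–J10, Omar–J5, Ravi–J7, Iris–J9, Kai–J8, Eli–J6, Hana–J3.
All 8 reviewers are covered.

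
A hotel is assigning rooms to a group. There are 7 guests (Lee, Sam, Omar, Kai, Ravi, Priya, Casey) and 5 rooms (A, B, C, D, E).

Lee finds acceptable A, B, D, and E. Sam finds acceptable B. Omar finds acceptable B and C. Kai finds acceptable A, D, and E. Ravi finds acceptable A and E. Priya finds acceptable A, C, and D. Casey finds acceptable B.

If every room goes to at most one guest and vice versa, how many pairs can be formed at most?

A valid assignment of size 5: Lee–A, Sam–B, Omar–C, Kai–D, Ravi–E.
The set {Lee, Sam, Omar, Kai, Ravi, Priya, Casey} has only 5 neighbours ({A, B, C, D, E}), so by Hall's theorem at most 5 of the 7 guests can be matched.

5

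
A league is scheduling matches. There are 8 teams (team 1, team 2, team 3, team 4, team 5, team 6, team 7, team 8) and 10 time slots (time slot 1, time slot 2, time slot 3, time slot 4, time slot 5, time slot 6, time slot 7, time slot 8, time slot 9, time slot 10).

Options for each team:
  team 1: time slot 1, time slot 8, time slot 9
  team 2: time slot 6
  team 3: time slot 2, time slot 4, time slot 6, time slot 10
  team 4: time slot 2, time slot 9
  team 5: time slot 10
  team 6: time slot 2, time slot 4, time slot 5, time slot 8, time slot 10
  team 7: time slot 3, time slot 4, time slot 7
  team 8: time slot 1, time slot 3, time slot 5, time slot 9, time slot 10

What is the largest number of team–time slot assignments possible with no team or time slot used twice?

A valid assignment of size 8: team 1–time slot 9, team 2–time slot 6, team 3–time slot 4, team 4–time slot 2, team 5–time slot 10, team 6–time slot 8, team 7–time slot 7, team 8–time slot 5.
All 8 teams are matched, so no larger matching exists.

8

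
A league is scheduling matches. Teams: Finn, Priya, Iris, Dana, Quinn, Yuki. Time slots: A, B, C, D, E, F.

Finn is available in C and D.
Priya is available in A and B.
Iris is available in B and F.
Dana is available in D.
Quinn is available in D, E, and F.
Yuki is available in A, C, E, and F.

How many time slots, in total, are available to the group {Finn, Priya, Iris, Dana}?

5

The union of neighbours of {Finn, Priya, Iris, Dana} is {A, B, C, D, F}, which has 5 elements.
Since |N(S)| = 5 ≥ |S| = 4, Hall's condition holds for this subset.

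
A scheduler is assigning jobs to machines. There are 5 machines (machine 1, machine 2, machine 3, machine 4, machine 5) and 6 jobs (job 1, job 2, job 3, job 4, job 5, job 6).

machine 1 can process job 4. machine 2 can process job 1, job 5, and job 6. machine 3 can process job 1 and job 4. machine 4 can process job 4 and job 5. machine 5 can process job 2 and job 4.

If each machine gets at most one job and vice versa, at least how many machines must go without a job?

0

For example, pair machine 1-job 4, machine 2-job 6, machine 3-job 1, machine 4-job 5, machine 5-job 2.
This saturates every machine, so 5 is the maximum.
That matches 5 of the 5, leaving 0 unmatched; no matching can do better.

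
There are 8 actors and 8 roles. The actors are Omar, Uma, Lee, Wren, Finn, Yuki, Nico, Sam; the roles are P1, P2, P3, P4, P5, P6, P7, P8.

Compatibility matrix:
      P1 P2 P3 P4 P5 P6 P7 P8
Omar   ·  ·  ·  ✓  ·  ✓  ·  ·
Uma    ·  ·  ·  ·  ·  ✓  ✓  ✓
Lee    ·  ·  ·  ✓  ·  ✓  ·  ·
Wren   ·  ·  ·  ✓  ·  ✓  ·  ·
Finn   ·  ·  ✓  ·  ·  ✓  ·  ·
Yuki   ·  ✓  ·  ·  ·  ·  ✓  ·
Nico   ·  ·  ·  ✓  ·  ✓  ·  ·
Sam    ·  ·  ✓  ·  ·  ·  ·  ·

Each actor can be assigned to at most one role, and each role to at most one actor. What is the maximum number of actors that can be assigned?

For example, pair Omar→P4, Uma→P8, Lee→P6, Finn→P3, Yuki→P7.
The set {Omar, Lee, Wren, Finn, Nico, Sam} has only 3 neighbours ({P3, P4, P6}), so by Hall's theorem at most 5 of the 8 actors can be matched.

5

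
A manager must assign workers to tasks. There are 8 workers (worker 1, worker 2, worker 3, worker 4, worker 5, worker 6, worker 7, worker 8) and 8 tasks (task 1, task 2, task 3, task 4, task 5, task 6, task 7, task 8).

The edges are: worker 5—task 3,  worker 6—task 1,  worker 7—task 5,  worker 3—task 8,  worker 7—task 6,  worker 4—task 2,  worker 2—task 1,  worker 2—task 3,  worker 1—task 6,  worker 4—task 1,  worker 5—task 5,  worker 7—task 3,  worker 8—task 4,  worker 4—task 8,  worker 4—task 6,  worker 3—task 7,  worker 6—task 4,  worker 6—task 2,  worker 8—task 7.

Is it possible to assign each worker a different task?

Yes

One maximum matching: worker 1-task 6, worker 2-task 1, worker 3-task 8, worker 4-task 2, worker 5-task 3, worker 6-task 4, worker 7-task 5, worker 8-task 7.
All 8 workers are covered.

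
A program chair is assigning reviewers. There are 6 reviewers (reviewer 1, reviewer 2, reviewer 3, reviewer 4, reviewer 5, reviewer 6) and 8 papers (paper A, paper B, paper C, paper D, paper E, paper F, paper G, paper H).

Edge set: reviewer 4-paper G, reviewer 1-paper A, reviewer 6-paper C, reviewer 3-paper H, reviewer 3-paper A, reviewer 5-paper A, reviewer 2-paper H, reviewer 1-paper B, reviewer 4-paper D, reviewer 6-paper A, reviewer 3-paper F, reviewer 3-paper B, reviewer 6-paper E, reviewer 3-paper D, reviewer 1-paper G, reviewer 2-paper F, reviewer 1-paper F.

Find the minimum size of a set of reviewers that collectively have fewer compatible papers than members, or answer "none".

none

A matching saturating every reviewer exists, for instance reviewer 1→paper B, reviewer 2→paper F, reviewer 3→paper D, reviewer 4→paper G, reviewer 5→paper A, reviewer 6→paper E.
By Hall's marriage theorem, this means |N(S)| ≥ |S| for every subset S, so no violating subset exists.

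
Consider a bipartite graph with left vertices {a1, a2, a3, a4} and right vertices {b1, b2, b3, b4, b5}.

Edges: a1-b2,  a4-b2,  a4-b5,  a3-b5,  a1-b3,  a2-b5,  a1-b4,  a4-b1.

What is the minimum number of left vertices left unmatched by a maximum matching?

1

A valid assignment of size 3: a1→b3, a2→b5, a4→b2.
The set {a2, a3} has only 1 neighbour ({b5}), so by Hall's theorem at most 3 of the 4 left vertices can be matched.
That matches 3 of the 4, leaving 1 unmatched; no matching can do better.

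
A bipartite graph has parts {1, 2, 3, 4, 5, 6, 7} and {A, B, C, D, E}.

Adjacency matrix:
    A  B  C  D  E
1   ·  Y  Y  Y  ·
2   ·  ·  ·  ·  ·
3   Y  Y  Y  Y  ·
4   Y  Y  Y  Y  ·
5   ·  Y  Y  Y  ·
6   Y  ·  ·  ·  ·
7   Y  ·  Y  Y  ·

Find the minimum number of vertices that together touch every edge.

The 4 edges 1–D, 3–A, 4–C, 5–B form a matching, so any vertex cover needs at least 4 vertices (one per matched edge).
Conversely {A, B, C, D} meets every edge and has exactly 4 vertices, so 4 is optimal.

4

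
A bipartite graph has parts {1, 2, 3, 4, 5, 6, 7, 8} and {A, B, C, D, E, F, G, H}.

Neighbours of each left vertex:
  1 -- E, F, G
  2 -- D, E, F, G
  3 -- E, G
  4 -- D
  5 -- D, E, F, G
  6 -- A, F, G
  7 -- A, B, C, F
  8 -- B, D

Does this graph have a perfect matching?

The set {1, 2, 3, 4, 5} has only 4 neighbours ({D, E, F, G}), so by Hall's theorem at most 7 of the 8 left vertices can be matched.
Hence no matching covers every left vertex.

No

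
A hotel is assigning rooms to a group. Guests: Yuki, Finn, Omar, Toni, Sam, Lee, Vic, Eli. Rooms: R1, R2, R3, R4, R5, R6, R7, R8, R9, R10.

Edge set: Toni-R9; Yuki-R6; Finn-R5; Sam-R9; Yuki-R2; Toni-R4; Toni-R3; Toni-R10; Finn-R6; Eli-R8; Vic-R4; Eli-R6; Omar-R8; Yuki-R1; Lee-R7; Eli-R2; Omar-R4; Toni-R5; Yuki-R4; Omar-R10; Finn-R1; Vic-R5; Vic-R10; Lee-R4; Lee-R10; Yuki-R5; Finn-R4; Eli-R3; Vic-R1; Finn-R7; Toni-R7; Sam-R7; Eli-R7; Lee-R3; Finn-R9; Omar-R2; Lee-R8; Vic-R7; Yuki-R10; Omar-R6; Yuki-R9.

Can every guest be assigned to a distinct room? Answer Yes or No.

A valid assignment of size 8: Yuki-R9, Finn-R4, Omar-R2, Toni-R5, Sam-R7, Lee-R3, Vic-R10, Eli-R6.
Every guest is matched, so this matching saturates all of them.

Yes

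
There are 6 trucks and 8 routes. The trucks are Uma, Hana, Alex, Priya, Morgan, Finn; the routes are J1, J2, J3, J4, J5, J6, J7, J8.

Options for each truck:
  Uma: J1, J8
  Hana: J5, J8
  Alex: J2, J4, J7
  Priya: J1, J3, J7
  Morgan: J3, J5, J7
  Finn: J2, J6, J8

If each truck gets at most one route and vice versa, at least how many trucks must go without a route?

A valid assignment of size 6: Uma–J1, Hana–J8, Alex–J2, Priya–J7, Morgan–J3, Finn–J6.
This saturates every truck, so 6 is the maximum.
That matches 6 of the 6, leaving 0 unmatched; no matching can do better.

0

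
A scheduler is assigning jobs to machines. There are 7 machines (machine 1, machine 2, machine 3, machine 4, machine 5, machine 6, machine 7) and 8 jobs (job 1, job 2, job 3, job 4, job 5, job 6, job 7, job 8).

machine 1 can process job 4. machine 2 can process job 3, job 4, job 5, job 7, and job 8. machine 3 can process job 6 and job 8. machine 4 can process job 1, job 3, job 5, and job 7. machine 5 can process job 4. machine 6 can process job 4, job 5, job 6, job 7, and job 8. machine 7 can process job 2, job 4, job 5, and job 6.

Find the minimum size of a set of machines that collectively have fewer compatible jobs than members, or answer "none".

2

Take S = {machine 1, machine 5}. Its neighbourhood is {job 4}, so |N(S)| = 1 < |S| = 2.
No single vertex violates Hall's condition since each has at least one neighbour, so 2 is the minimum.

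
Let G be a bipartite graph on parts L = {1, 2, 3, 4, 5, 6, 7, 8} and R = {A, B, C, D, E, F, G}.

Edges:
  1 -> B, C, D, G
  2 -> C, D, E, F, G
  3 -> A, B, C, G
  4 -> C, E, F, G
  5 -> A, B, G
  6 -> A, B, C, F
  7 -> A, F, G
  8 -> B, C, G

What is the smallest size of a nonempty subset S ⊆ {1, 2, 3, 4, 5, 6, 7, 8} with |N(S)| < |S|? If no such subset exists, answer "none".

8

Take S = {1, 2, 3, 4, 5, 6, 7, 8}. Its neighbourhood is {A, B, C, D, E, F, G}, so |N(S)| = 7 < |S| = 8.
Every subset of size less than 8 has at least as many neighbours as members, so 8 is the minimum.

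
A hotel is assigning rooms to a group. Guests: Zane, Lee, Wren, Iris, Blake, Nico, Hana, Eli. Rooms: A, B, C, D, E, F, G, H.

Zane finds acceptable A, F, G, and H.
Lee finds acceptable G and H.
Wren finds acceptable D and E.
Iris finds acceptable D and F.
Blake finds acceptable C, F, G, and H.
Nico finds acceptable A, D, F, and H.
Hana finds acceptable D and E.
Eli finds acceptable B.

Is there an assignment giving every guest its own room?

Yes

One maximum matching: Zane→A, Lee→G, Wren→D, Iris→F, Blake→C, Nico→H, Hana→E, Eli→B.
All 8 guests are covered.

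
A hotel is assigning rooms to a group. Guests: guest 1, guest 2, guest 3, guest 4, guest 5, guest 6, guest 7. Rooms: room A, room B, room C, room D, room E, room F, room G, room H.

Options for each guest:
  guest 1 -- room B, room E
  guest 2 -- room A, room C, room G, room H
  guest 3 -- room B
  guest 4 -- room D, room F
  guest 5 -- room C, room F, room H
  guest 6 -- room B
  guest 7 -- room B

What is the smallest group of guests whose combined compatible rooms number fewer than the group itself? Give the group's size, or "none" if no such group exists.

Take S = {guest 3, guest 6}. Its neighbourhood is {room B}, so |N(S)| = 1 < |S| = 2.
No single vertex violates Hall's condition since each has at least one neighbour, so 2 is the minimum.

2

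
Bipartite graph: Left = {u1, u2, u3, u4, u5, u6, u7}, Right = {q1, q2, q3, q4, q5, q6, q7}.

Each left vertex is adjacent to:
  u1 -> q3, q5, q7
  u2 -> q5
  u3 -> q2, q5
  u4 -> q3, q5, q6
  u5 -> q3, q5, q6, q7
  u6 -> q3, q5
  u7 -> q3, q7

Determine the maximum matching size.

5

One maximum matching: u1→q7, u2→q5, u3→q2, u4→q3, u5→q6.
The set {u1, u2, u4, u5, u6, u7} has only 4 neighbours ({q3, q5, q6, q7}), so by Hall's theorem at most 5 of the 7 left vertices can be matched.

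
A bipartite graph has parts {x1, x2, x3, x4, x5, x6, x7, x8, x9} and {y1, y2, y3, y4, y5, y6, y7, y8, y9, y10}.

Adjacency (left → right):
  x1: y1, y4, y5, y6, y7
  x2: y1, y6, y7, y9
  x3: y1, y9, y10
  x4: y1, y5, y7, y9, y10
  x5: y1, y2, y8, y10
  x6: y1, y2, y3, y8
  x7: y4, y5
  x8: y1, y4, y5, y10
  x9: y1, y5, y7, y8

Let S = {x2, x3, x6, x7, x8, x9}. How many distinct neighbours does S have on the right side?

10

The union of neighbours of {x2, x3, x6, x7, x8, x9} is {y1, y2, y3, y4, y5, y6, y7, y8, y9, y10}, which has 10 elements.
Since |N(S)| = 10 ≥ |S| = 6, Hall's condition holds for this subset.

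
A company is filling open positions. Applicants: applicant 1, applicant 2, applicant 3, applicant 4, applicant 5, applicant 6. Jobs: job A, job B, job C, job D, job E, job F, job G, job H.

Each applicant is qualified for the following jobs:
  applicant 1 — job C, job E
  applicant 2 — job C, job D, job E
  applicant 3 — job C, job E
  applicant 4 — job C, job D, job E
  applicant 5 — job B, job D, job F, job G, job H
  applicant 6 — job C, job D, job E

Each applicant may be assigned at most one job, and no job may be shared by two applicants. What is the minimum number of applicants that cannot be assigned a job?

A valid assignment of size 4: applicant 1-job C, applicant 2-job D, applicant 3-job E, applicant 5-job F.
The set {applicant 1, applicant 2, applicant 3, applicant 4, applicant 6} has only 3 neighbours ({job C, job D, job E}), so by Hall's theorem at most 4 of the 6 applicants can be matched.
That matches 4 of the 6, leaving 2 unmatched; no matching can do better.

2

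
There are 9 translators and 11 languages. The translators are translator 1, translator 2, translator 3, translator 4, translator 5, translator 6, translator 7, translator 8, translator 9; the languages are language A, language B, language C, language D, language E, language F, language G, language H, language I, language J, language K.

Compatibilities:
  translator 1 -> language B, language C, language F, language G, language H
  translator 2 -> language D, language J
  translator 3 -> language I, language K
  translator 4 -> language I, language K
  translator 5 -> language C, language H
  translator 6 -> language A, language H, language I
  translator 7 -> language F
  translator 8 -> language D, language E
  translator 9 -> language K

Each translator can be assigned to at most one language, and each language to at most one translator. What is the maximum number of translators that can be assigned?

8

A valid assignment of size 8: translator 1→language B, translator 2→language J, translator 3→language K, translator 4→language I, translator 5→language C, translator 6→language H, translator 7→language F, translator 8→language E.
The set {translator 3, translator 4, translator 9} has only 2 neighbours ({language I, language K}), so by Hall's theorem at most 8 of the 9 translators can be matched.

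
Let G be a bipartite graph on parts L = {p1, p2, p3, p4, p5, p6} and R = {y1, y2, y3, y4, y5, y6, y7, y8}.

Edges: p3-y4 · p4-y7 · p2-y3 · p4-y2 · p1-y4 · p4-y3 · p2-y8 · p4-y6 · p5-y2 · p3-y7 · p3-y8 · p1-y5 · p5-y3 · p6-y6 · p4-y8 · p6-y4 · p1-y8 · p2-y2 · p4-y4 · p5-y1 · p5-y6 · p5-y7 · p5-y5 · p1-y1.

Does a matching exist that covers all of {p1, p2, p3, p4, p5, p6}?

For example, pair p1-y1, p2-y3, p3-y8, p4-y7, p5-y6, p6-y4.
All 6 left vertices are covered.

Yes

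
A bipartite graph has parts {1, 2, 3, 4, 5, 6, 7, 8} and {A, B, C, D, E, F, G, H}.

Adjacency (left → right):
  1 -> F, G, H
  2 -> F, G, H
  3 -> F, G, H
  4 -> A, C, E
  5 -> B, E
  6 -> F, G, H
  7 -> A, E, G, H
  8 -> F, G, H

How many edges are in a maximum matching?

For example, pair 1–H, 2–G, 3–F, 4–C, 5–B, 7–E.
The set {1, 2, 3, 6, 8} has only 3 neighbours ({F, G, H}), so by Hall's theorem at most 6 of the 8 left vertices can be matched.

6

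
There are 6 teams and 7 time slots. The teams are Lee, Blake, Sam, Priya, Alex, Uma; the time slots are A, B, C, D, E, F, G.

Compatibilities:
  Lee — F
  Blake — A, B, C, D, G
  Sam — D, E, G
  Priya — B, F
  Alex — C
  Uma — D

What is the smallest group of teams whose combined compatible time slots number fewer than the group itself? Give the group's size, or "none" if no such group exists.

none

A matching saturating every team exists, for instance Lee→F, Blake→G, Sam→E, Priya→B, Alex→C, Uma→D.
By Hall's marriage theorem, this means |N(S)| ≥ |S| for every subset S, so no violating subset exists.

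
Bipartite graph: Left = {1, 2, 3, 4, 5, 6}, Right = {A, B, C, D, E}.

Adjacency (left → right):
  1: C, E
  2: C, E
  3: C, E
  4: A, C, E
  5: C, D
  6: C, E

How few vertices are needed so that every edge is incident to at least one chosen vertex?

A maximum matching has 4 edges (e.g. 1–C, 2–E, 4–A, 5–D).
By König's theorem the minimum vertex cover has the same size. One such cover is {4, 5, C, E}.

4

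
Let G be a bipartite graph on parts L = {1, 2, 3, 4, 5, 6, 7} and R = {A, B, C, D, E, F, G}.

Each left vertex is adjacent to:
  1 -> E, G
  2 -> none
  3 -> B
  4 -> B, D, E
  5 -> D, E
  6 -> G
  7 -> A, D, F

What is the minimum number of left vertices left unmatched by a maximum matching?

2

For example, pair 1-G, 3-B, 4-D, 5-E, 7-F.
The set {1, 2, 3, 4, 5, 6} has only 4 neighbours ({B, D, E, G}), so by Hall's theorem at most 5 of the 7 left vertices can be matched.
That matches 5 of the 7, leaving 2 unmatched; no matching can do better.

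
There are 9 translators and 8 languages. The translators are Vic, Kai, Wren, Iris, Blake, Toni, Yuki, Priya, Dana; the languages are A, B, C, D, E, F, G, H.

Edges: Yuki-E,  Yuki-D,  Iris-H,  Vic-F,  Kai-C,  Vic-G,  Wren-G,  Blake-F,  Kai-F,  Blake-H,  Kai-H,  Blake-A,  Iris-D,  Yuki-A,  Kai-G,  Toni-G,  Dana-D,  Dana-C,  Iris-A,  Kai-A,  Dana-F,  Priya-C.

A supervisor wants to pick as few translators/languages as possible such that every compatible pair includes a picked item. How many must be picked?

7

The 7 edges Vic–F, Kai–A, Wren–G, Iris–D, Blake–H, Yuki–E, Priya–C form a matching, so any vertex cover needs at least 7 vertices (one per matched edge).
Conversely {Yuki, A, C, D, F, G, H} meets every edge and has exactly 7 vertices, so 7 is optimal.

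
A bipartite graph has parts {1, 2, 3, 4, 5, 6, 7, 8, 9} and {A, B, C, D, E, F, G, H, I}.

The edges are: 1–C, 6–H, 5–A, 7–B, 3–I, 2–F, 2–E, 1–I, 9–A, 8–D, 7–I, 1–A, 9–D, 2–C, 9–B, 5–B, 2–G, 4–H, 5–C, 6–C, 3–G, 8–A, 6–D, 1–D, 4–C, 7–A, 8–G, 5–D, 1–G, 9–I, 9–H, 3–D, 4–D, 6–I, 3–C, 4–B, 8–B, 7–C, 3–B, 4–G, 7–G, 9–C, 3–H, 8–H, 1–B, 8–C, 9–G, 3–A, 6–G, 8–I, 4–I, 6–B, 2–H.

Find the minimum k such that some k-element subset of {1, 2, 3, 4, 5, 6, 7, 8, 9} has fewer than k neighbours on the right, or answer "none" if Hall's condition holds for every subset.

8

Take S = {1, 3, 4, 5, 6, 7, 8, 9}. Its neighbourhood is {A, B, C, D, G, H, I}, so |N(S)| = 7 < |S| = 8.
Every subset of size less than 8 has at least as many neighbours as members, so 8 is the minimum.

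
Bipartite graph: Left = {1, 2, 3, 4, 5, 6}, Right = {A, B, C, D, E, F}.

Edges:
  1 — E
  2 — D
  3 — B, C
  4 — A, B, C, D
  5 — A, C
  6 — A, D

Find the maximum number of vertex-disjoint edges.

For example, pair 1→E, 2→D, 3→B, 4→A, 5→C.
The set {2, 3, 4, 5, 6} has only 4 neighbours ({A, B, C, D}), so by Hall's theorem at most 5 of the 6 left vertices can be matched.

5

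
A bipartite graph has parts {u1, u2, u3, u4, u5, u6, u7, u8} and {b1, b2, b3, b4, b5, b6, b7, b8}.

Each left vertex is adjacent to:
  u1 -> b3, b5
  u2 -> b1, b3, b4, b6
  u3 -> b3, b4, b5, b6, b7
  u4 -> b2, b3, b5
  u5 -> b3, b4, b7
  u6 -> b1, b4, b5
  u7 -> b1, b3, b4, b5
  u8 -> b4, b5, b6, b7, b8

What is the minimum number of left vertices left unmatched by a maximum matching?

One maximum matching: u1-b5, u2-b1, u3-b6, u4-b2, u5-b7, u6-b4, u7-b3, u8-b8.
All 8 left vertices are matched, so no larger matching exists.
That matches 8 of the 8, leaving 0 unmatched; no matching can do better.

0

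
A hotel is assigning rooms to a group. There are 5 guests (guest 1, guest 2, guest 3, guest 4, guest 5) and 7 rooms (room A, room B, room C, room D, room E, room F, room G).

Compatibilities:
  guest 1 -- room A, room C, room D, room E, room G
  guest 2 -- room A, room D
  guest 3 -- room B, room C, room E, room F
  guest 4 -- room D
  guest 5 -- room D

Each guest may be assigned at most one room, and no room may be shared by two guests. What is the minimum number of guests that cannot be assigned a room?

A valid assignment of size 4: guest 1-room C, guest 2-room A, guest 3-room F, guest 4-room D.
The set {guest 4, guest 5} has only 1 neighbour ({room D}), so by Hall's theorem at most 4 of the 5 guests can be matched.
That matches 4 of the 5, leaving 1 unmatched; no matching can do better.

1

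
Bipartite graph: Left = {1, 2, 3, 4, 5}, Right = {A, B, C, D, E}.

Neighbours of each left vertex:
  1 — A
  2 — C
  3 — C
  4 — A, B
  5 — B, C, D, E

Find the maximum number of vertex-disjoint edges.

4

One maximum matching: 1–A, 2–C, 4–B, 5–E.
The set {2, 3} has only 1 neighbour ({C}), so by Hall's theorem at most 4 of the 5 left vertices can be matched.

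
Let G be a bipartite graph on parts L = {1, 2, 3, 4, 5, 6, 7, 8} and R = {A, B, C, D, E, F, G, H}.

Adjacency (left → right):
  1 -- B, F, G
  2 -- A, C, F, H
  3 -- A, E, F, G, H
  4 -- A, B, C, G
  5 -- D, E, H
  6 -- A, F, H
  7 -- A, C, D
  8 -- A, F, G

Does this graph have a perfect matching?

A valid assignment of size 8: 1-B, 2-A, 3-G, 4-C, 5-E, 6-H, 7-D, 8-F.
Every left vertex is matched, so this is a perfect matching.

Yes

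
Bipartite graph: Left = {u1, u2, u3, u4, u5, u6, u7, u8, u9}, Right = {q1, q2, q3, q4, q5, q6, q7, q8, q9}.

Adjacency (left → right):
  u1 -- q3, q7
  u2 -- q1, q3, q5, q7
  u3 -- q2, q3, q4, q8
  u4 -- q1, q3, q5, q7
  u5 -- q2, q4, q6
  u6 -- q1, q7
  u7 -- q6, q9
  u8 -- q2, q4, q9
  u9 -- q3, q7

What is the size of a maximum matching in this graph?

8

A valid assignment of size 8: u1-q3, u2-q5, u3-q8, u4-q1, u5-q6, u6-q7, u7-q9, u8-q2.
The set {u1, u2, u4, u6, u9} has only 4 neighbours ({q1, q3, q5, q7}), so by Hall's theorem at most 8 of the 9 left vertices can be matched.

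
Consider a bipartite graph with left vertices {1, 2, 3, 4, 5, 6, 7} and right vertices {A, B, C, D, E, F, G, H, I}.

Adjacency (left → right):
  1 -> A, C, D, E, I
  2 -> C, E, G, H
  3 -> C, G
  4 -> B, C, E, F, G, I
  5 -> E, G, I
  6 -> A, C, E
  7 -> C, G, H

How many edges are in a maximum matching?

7

One maximum matching: 1–D, 2–H, 3–G, 4–B, 5–E, 6–A, 7–C.
All 7 left vertices are matched, so no larger matching exists.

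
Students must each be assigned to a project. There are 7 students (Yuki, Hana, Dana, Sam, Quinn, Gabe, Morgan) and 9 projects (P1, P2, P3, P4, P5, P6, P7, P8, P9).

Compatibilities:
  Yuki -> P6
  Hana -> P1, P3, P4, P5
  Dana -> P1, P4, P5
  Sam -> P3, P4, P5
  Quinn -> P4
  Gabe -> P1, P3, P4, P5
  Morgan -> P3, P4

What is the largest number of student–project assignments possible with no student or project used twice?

5

For example, pair Yuki→P6, Hana→P5, Dana→P1, Sam→P3, Quinn→P4.
The set {Hana, Dana, Sam, Quinn, Gabe, Morgan} has only 4 neighbours ({P1, P3, P4, P5}), so by Hall's theorem at most 5 of the 7 students can be matched.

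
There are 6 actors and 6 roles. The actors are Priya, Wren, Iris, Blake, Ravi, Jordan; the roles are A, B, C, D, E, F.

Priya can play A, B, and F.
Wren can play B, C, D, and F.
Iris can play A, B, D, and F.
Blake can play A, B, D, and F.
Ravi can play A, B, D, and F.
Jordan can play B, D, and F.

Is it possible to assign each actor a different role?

The set {Priya, Iris, Blake, Ravi, Jordan} has only 4 neighbours ({A, B, D, F}), so by Hall's theorem at most 5 of the 6 actors can be matched.
Hence no matching covers every actor.

No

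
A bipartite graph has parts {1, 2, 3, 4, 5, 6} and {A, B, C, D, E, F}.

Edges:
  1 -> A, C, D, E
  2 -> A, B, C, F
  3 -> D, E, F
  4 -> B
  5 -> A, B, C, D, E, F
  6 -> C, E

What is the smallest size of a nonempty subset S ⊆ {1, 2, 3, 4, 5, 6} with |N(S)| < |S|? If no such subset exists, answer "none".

A matching saturating every left vertex exists, for instance 1→C, 2→F, 3→D, 4→B, 5→A, 6→E.
By Hall's marriage theorem, this means |N(S)| ≥ |S| for every subset S, so no violating subset exists.

none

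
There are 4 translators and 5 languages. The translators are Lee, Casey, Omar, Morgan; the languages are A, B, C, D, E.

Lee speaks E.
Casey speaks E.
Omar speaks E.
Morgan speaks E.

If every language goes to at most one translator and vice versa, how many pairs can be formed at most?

One maximum matching: Lee–E.
The set {Lee, Casey, Omar, Morgan} has only 1 neighbour ({E}), so by Hall's theorem at most 1 of the 4 translators can be matched.

1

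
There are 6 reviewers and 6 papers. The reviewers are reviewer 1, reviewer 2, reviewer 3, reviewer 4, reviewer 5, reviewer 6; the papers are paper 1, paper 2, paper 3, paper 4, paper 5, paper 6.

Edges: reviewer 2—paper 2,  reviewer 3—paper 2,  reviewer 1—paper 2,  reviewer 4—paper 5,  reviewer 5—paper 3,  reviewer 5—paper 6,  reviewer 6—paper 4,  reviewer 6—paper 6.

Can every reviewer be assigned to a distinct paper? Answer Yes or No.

No

The set {reviewer 1, reviewer 2, reviewer 3} has only 1 neighbour ({paper 2}), so by Hall's theorem at most 4 of the 6 reviewers can be matched.
Hence no matching covers every reviewer.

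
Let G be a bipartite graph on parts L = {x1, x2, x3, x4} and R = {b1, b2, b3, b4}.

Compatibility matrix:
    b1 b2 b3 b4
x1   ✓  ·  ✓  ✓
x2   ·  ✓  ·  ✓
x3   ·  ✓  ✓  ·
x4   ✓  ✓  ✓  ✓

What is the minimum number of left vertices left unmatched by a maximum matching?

0

One maximum matching: x1–b1, x2–b4, x3–b2, x4–b3.
All 4 left vertices are matched, so no larger matching exists.
That matches 4 of the 4, leaving 0 unmatched; no matching can do better.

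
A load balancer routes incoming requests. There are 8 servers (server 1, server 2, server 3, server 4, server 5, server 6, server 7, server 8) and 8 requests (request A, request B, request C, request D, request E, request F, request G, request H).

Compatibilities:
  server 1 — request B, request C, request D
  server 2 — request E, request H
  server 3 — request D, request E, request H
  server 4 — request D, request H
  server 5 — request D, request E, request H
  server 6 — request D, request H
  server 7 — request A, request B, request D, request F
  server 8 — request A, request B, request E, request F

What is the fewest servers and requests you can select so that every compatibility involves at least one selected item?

{server 1, server 7, server 8, request D, request E, request H} is a vertex cover of size 6: every edge has an endpoint in this set.
No smaller cover exists because server 1–request C, server 2–request E, server 3–request D, server 4–request H, server 7–request A, server 8–request F is a matching of size 6, and a cover must include an endpoint of each of these disjoint edges (König's theorem).

6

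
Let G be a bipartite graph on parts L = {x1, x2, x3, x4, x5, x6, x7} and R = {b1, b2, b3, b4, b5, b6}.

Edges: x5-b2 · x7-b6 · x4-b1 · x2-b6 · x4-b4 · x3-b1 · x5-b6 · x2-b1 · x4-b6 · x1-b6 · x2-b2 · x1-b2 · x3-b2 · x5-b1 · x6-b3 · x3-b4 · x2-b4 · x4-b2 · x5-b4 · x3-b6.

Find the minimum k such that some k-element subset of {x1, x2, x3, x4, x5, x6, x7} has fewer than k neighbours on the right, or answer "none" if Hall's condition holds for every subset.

Take S = {x1, x2, x3, x4, x5}. Its neighbourhood is {b1, b2, b4, b6}, so |N(S)| = 4 < |S| = 5.
Every subset of size less than 5 has at least as many neighbours as members, so 5 is the minimum.

5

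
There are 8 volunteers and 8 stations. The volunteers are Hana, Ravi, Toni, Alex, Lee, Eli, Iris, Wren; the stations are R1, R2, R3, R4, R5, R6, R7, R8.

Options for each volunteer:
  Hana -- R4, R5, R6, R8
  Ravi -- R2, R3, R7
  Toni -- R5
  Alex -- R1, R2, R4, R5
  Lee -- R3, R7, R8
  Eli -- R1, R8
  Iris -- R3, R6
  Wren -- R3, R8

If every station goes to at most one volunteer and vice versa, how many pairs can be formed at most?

A valid assignment of size 8: Hana-R4, Ravi-R3, Toni-R5, Alex-R2, Lee-R7, Eli-R1, Iris-R6, Wren-R8.
All 8 volunteers are matched, so no larger matching exists.

8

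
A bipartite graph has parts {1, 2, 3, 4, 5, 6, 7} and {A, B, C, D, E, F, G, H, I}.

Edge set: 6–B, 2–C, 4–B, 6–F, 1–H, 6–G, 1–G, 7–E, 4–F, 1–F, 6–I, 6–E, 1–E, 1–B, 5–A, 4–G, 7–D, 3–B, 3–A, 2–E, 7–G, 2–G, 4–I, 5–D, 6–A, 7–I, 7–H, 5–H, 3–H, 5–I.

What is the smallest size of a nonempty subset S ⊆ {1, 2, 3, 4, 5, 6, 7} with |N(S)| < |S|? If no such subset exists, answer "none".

none

A matching saturating every left vertex exists, for instance 1→E, 2→C, 3→H, 4→B, 5→I, 6→A, 7→G.
By Hall's marriage theorem, this means |N(S)| ≥ |S| for every subset S, so no violating subset exists.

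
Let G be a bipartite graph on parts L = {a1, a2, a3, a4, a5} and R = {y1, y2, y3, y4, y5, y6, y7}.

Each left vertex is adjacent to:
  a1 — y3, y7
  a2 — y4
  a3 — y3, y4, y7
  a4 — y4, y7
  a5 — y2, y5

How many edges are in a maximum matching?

4

A valid assignment of size 4: a1→y7, a2→y4, a3→y3, a5→y2.
The set {a1, a2, a3, a4} has only 3 neighbours ({y3, y4, y7}), so by Hall's theorem at most 4 of the 5 left vertices can be matched.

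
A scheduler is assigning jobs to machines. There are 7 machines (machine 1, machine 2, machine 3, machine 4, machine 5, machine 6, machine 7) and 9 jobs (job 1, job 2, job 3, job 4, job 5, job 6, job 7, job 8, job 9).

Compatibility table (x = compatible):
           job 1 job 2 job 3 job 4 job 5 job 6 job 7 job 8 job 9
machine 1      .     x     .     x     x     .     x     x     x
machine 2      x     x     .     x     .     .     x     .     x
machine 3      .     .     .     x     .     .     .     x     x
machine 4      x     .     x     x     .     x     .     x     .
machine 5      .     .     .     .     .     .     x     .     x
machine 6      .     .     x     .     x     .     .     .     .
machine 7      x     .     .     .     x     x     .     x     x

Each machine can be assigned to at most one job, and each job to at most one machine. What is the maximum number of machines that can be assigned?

A valid assignment of size 7: machine 1→job 5, machine 2→job 1, machine 3→job 8, machine 4→job 4, machine 5→job 7, machine 6→job 3, machine 7→job 9.
All 7 machines are matched, so no larger matching exists.

7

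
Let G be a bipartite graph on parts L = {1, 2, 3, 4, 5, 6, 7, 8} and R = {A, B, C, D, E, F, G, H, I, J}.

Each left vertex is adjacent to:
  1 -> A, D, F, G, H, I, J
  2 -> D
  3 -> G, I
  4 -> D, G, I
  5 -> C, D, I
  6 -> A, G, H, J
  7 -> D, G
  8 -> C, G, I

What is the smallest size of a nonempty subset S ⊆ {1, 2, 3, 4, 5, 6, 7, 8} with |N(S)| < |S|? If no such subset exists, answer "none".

Take S = {2, 3, 4, 7}. Its neighbourhood is {D, G, I}, so |N(S)| = 3 < |S| = 4.
Every subset of size less than 4 has at least as many neighbours as members, so 4 is the minimum.

4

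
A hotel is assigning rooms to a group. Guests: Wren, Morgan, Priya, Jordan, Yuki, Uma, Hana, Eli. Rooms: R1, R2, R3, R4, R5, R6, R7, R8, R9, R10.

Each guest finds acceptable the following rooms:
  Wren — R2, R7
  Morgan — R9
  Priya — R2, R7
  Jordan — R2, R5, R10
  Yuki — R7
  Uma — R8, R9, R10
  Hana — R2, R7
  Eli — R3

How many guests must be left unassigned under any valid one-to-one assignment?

2

A valid assignment of size 6: Wren–R2, Morgan–R9, Priya–R7, Jordan–R5, Uma–R8, Eli–R3.
The set {Wren, Priya, Yuki, Hana} has only 2 neighbours ({R2, R7}), so by Hall's theorem at most 6 of the 8 guests can be matched.
That matches 6 of the 8, leaving 2 unmatched; no matching can do better.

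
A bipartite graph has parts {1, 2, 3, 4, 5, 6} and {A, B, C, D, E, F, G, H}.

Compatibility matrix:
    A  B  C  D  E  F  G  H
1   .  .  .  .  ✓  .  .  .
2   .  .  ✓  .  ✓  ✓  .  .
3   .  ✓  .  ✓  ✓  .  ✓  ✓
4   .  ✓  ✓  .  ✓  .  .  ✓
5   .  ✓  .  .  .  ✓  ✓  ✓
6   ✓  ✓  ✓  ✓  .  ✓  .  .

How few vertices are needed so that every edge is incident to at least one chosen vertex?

{1, 2, 3, 4, 5, 6} is a vertex cover of size 6: every edge has an endpoint in this set.
No smaller cover exists because 1–E, 2–F, 3–G, 4–C, 5–B, 6–A is a matching of size 6, and a cover must include an endpoint of each of these disjoint edges (König's theorem).

6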